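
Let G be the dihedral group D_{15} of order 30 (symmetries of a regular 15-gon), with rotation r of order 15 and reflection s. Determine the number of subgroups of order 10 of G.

3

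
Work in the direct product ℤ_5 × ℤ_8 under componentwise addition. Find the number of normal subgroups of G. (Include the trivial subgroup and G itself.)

8

G is abelian, so every subgroup is normal.
G has 8 subgroups in total, hence 8 normal subgroups.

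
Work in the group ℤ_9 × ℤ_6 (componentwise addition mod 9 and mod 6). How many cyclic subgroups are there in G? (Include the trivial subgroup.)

16

Each element a generates a cyclic subgroup ⟨a⟩; distinct elements may generate the same one (a cyclic group of order d has φ(d) generators).
Cyclic subgroups by order — order 1: 1; order 2: 1; order 3: 4; order 6: 4; order 9: 3; order 18: 3.
Total: 16.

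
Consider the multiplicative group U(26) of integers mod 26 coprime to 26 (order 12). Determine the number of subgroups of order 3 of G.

1

|G| = 12 and 3 | 12, so subgroups of order 3 are possible by Lagrange.
The subgroups of order 3 are: {1, 3, 9}.
So G has 1 subgroup of order 3.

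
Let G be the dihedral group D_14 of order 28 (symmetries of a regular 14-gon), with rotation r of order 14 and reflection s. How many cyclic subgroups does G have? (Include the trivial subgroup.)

18

Each element a generates a cyclic subgroup ⟨a⟩; distinct elements may generate the same one (a cyclic group of order d has φ(d) generators).
Cyclic subgroups by order — order 1: 1; order 2: 15; order 7: 1; order 14: 1.
Total: 18.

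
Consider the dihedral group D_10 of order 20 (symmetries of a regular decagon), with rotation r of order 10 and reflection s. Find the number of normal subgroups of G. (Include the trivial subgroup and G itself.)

G has 22 subgroups. Checking conjugation-invariance by order — order 1: 1/1 normal; order 2: 1/11 normal; order 4: 0/5 normal; order 5: 1/1 normal; order 10: 3/3 normal; order 20: 1/1 normal.
Total normal subgroups: 7.

7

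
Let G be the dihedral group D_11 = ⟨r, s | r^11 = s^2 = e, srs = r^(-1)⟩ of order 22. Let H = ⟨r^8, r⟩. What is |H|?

|⟨r^8⟩| = 11 and |⟨r⟩| = 11, so |H| is a multiple of lcm(11, 11) = 11 and divides |G| = 22.
Closing under the operation: H = {e, r, r^2, r^3, r^4, r^5, r^6, r^7, r^8, r^9, r^10}, so |H| = 11.

11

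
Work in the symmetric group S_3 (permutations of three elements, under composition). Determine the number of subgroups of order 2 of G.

3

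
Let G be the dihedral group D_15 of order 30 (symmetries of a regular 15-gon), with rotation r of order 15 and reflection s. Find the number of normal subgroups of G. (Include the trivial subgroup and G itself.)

G has 28 subgroups. Checking conjugation-invariance by order — order 1: 1/1 normal; order 2: 0/15 normal; order 3: 1/1 normal; order 5: 1/1 normal; order 6: 0/5 normal; order 10: 0/3 normal; order 15: 1/1 normal; order 30: 1/1 normal.
Total normal subgroups: 5.

5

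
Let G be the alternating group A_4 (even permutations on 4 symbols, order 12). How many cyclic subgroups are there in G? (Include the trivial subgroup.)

8

Each element a generates a cyclic subgroup ⟨a⟩; distinct elements may generate the same one (a cyclic group of order d has φ(d) generators).
Cyclic subgroups by order — order 1: 1; order 2: 3; order 3: 4.
Total: 8.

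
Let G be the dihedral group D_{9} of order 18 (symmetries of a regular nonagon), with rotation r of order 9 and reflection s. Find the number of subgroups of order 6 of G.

3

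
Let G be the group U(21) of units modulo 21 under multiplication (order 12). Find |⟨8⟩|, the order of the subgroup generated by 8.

Compute successive powers of 8 mod 21: 8, 1; 8^2 ≡ 1 (mod 21).
So |⟨8⟩| = 2.

2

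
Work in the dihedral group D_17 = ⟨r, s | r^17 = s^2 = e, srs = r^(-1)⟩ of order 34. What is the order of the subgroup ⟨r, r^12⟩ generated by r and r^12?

17

|⟨r⟩| = 17 and |⟨r^12⟩| = 17, so |H| is a multiple of lcm(17, 17) = 17 and divides |G| = 34.
Closing under the operation: H = {e, r, r^2, r^3, r^4, r^5, r^6, r^7, r^8, r^9, r^10, r^11, r^12, r^13, r^14, r^15, r^16}, so |H| = 17.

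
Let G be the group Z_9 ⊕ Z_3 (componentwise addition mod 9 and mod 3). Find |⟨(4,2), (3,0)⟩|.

9

|⟨(4,2)⟩| = 9 and |⟨(3,0)⟩| = 3, so |H| is a multiple of lcm(9, 3) = 9 and divides |G| = 27.
Closing under the operation: H = {(0,0), (1,2), (2,1), (3,0), (4,2), (5,1), (6,0), (7,2), (8,1)}, so |H| = 9.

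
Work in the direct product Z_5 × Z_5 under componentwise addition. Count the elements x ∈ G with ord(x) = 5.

24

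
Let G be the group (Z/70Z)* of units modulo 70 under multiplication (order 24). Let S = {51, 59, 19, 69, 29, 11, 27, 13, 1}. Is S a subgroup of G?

No

|S| = 9 does not divide |G| = 24, so by Lagrange S is not a subgroup.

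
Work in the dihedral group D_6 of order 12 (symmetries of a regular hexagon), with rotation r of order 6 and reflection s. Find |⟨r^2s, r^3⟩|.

4

|⟨r^2s⟩| = 2 and |⟨r^3⟩| = 2, so |H| is a multiple of lcm(2, 2) = 2 and divides |G| = 12.
Closing under the operation: H = {e, r^3, r^2s, r^5s}, so |H| = 4.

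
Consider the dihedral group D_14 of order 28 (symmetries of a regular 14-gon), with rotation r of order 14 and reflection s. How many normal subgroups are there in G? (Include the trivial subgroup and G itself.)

G has 28 subgroups. Checking conjugation-invariance by order — order 1: 1/1 normal; order 2: 1/15 normal; order 4: 0/7 normal; order 7: 1/1 normal; order 14: 3/3 normal; order 28: 1/1 normal.
Total normal subgroups: 7.

7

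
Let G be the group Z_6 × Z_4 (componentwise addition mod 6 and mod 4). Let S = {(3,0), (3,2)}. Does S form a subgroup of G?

The identity (0,0) ∉ S, so S is not a subgroup.

No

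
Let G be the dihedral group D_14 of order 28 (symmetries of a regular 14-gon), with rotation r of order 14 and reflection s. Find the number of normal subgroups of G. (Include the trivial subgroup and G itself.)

7

G has 28 subgroups. Checking conjugation-invariance by order — order 1: 1/1 normal; order 2: 1/15 normal; order 4: 0/7 normal; order 7: 1/1 normal; order 14: 3/3 normal; order 28: 1/1 normal.
Total normal subgroups: 7.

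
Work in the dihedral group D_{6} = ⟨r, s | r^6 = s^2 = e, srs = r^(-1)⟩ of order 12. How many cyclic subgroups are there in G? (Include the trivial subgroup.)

Group the elements of G by the cyclic subgroup they generate; each cyclic subgroup of order d accounts for φ(d) elements.
Cyclic subgroups by order — order 1: 1; order 2: 7; order 3: 1; order 6: 1.
Total: 10.

10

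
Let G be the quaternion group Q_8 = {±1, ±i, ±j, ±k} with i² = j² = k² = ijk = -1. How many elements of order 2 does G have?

The elements of order 2 are: -1.
That's 1.

1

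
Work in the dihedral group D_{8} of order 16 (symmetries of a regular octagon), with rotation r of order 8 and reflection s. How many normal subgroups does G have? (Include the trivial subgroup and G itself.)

G has 19 subgroups. Checking conjugation-invariance by order — order 1: 1/1 normal; order 2: 1/9 normal; order 4: 1/5 normal; order 8: 3/3 normal; order 16: 1/1 normal.
Total normal subgroups: 7.

7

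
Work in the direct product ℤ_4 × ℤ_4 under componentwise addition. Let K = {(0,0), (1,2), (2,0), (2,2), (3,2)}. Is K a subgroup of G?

No

|K| = 5 does not divide |G| = 16, so by Lagrange K is not a subgroup.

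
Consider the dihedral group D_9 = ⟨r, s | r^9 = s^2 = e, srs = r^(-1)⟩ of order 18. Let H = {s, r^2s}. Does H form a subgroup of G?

No

The identity e ∉ H, so H is not a subgroup.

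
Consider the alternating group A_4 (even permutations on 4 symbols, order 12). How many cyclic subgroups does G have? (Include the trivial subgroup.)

A cyclic subgroup of order d is generated by each of its φ(d) elements of order d, so the cyclic subgroups of order d number (#elements of order d)/φ(d).
Cyclic subgroups by order — order 1: 1; order 2: 3; order 3: 4.
Total: 8.

8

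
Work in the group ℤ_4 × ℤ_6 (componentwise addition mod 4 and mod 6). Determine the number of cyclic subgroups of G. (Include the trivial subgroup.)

Group the elements of G by the cyclic subgroup they generate; each cyclic subgroup of order d accounts for φ(d) elements.
Cyclic subgroups by order — order 1: 1; order 2: 3; order 3: 1; order 4: 2; order 6: 3; order 12: 2.
Total: 12.

12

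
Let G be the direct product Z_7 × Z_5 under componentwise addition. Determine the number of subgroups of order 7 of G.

|G| = 35 and 7 | 35, so subgroups of order 7 are possible by Lagrange.
The subgroups of order 7 are: {(0,0), (1,0), (2,0), (3,0), (4,0), (5,0), (6,0)}.
So G has 1 subgroup of order 7.

1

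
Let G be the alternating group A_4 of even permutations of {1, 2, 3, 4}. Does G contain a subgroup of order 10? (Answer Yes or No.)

No

10 does not divide |G| = 12, so by Lagrange no subgroup of order 10 exists.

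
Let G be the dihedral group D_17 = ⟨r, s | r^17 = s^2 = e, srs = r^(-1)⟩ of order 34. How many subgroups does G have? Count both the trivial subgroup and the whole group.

|G| = 34, so by Lagrange every subgroup order divides 34. Divisors: 1, 2, 17, 34.
Subgroups by order — order 1: 1; order 2: 17; order 17: 1; order 34: 1.
Total: 1 + 17 + 1 + 1 = 20.

20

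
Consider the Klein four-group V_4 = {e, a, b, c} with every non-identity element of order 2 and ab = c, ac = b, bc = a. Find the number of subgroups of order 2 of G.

|G| = 4 and 2 | 4, so subgroups of order 2 are possible by Lagrange.
The subgroups of order 2 are: {e, a}; {e, b}; {e, c}.
So G has 3 subgroups of order 2.

3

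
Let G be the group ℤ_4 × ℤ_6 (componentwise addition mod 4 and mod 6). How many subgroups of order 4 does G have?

3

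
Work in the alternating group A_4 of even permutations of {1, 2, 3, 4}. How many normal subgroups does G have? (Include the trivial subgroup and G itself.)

G has 10 subgroups. Checking conjugation-invariance by order — order 1: 1/1 normal; order 2: 0/3 normal; order 3: 0/4 normal; order 4: 1/1 normal; order 12: 1/1 normal.
Total normal subgroups: 3.

3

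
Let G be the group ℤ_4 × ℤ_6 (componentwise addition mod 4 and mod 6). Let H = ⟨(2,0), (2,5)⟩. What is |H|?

12

|⟨(2,0)⟩| = 2 and |⟨(2,5)⟩| = 6, so |H| is a multiple of lcm(2, 6) = 6 and divides |G| = 24.
Closing under the operation: H = {(0,0), (0,1), (0,2), (0,3), (0,4), (0,5), (2,0), (2,1), (2,2), (2,3), (2,4), (2,5)}, so |H| = 12.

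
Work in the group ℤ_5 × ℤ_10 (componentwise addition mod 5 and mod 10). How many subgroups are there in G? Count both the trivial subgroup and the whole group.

16

|G| = 50, so by Lagrange every subgroup order divides 50. Divisors: 1, 2, 5, 10, 25, 50.
Subgroups by order — order 1: 1; order 2: 1; order 5: 6; order 10: 6; order 25: 1; order 50: 1.
Total: 1 + 1 + 6 + 6 + 1 + 1 = 16.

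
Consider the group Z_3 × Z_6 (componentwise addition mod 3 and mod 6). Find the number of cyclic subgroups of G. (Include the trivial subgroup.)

10

Each element a generates a cyclic subgroup ⟨a⟩; distinct elements may generate the same one (a cyclic group of order d has φ(d) generators).
Cyclic subgroups by order — order 1: 1; order 2: 1; order 3: 4; order 6: 4.
Total: 10.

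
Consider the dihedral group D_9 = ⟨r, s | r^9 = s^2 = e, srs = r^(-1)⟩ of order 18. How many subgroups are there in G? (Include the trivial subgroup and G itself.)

|G| = 18, so by Lagrange every subgroup order divides 18. Divisors: 1, 2, 3, 6, 9, 18.
Subgroups by order — order 1: 1; order 2: 9; order 3: 1; order 6: 3; order 9: 1; order 18: 1.
Total: 1 + 9 + 1 + 3 + 1 + 1 = 16.

16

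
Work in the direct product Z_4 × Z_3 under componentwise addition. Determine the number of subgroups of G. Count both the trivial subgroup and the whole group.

6

|G| = 12, so by Lagrange every subgroup order divides 12. Divisors: 1, 2, 3, 4, 6, 12.
Subgroups by order — order 1: 1; order 2: 1; order 3: 1; order 4: 1; order 6: 1; order 12: 1.
Total: 1 + 1 + 1 + 1 + 1 + 1 = 6.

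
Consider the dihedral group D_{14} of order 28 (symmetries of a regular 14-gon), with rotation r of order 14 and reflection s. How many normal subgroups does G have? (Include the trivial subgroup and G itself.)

7

G has 28 subgroups. Checking conjugation-invariance by order — order 1: 1/1 normal; order 2: 1/15 normal; order 4: 0/7 normal; order 7: 1/1 normal; order 14: 3/3 normal; order 28: 1/1 normal.
Total normal subgroups: 7.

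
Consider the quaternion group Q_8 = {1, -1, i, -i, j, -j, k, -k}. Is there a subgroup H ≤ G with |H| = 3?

3 does not divide |G| = 8, so by Lagrange no subgroup of order 3 exists.

No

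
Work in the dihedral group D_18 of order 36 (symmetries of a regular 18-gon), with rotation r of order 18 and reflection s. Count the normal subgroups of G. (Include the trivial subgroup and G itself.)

G has 45 subgroups. Checking conjugation-invariance by order — order 1: 1/1 normal; order 2: 1/19 normal; order 3: 1/1 normal; order 4: 0/9 normal; order 6: 1/7 normal; order 9: 1/1 normal; order 12: 0/3 normal; order 18: 3/3 normal; order 36: 1/1 normal.
Total normal subgroups: 9.

9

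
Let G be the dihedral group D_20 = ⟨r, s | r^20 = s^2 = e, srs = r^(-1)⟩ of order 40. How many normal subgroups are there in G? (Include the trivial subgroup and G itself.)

9

G has 48 subgroups. Checking conjugation-invariance by order — order 1: 1/1 normal; order 2: 1/21 normal; order 4: 1/11 normal; order 5: 1/1 normal; order 8: 0/5 normal; order 10: 1/5 normal; order 20: 3/3 normal; order 40: 1/1 normal.
Total normal subgroups: 9.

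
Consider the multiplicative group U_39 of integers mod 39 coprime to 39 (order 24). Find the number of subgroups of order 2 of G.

3

|G| = 24 and 2 | 24, so subgroups of order 2 are possible by Lagrange.
The subgroups of order 2 are: {1, 14}; {1, 25}; {1, 38}.
So G has 3 subgroups of order 2.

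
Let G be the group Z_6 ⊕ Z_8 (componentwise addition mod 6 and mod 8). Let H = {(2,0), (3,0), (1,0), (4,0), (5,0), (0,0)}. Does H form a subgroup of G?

Yes

|H| = 6 divides |G| = 48, consistent with Lagrange.
H contains the identity, every element's inverse is in H, and H is closed under +: it is a subgroup.
In fact H = ⟨(5,0)⟩.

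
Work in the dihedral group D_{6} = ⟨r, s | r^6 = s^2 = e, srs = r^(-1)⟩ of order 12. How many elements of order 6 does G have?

The elements of order 6 are: r, r^5.
That's 2.

2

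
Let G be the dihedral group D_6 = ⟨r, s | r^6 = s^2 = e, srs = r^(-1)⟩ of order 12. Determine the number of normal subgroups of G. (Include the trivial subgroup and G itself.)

7

G has 16 subgroups. Checking conjugation-invariance by order — order 1: 1/1 normal; order 2: 1/7 normal; order 3: 1/1 normal; order 4: 0/3 normal; order 6: 3/3 normal; order 12: 1/1 normal.
Total normal subgroups: 7.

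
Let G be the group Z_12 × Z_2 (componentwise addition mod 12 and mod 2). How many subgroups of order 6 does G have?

3

|G| = 24 and 6 | 24, so subgroups of order 6 are possible by Lagrange.
The subgroups of order 6 are: {(0,0), (0,1), (4,0), (4,1), (8,0), (8,1)}; {(0,0), (2,0), (4,0), (6,0), (8,0), (10,0)}; {(0,0), (2,1), (4,0), (6,1), (8,0), (10,1)}.
So G has 3 subgroups of order 6.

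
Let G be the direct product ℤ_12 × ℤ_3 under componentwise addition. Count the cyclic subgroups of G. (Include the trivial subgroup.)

A cyclic subgroup of order d is generated by each of its φ(d) elements of order d, so the cyclic subgroups of order d number (#elements of order d)/φ(d).
Cyclic subgroups by order — order 1: 1; order 2: 1; order 3: 4; order 4: 1; order 6: 4; order 12: 4.
Total: 15.

15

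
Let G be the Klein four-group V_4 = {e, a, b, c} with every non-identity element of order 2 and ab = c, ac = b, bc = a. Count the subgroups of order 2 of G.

3

|G| = 4 and 2 | 4, so subgroups of order 2 are possible by Lagrange.
The subgroups of order 2 are: {e, a}; {e, b}; {e, c}.
So G has 3 subgroups of order 2.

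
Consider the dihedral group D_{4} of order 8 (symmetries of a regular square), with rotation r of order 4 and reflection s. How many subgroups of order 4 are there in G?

3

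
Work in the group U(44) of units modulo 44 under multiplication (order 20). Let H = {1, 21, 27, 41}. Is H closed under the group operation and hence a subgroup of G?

41 ∈ H but its inverse 29 ∉ H, so H is not a subgroup.

No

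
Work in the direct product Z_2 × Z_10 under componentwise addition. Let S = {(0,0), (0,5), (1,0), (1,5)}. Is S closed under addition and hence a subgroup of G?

Yes

|S| = 4 divides |G| = 20, consistent with Lagrange.
S contains the identity, every element's inverse is in S, and S is closed under +: it is a subgroup.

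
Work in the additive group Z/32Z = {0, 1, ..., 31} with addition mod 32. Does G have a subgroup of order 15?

No

15 does not divide |G| = 32, so by Lagrange no subgroup of order 15 exists.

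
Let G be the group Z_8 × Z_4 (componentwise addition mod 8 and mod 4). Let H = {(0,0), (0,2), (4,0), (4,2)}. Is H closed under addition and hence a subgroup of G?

Yes

|H| = 4 divides |G| = 32, consistent with Lagrange.
H contains the identity, every element's inverse is in H, and H is closed under +: it is a subgroup.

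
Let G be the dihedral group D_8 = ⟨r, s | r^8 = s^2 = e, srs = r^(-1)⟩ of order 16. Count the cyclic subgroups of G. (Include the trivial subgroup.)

12

Group the elements of G by the cyclic subgroup they generate; each cyclic subgroup of order d accounts for φ(d) elements.
Cyclic subgroups by order — order 1: 1; order 2: 9; order 4: 1; order 8: 1.
Total: 12.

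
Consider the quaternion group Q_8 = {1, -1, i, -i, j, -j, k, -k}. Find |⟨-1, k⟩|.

4

|⟨-1⟩| = 2 and |⟨k⟩| = 4, so |H| is a multiple of lcm(2, 4) = 4 and divides |G| = 8.
Closing under the operation: H = {1, -1, k, -k}, so |H| = 4.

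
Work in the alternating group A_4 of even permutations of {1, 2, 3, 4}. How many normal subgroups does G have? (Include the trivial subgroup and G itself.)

G has 10 subgroups. Checking conjugation-invariance by order — order 1: 1/1 normal; order 2: 0/3 normal; order 3: 0/4 normal; order 4: 1/1 normal; order 12: 1/1 normal.
Total normal subgroups: 3.

3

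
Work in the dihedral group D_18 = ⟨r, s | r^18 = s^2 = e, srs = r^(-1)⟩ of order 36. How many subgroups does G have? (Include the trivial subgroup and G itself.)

|G| = 36, so by Lagrange every subgroup order divides 36. Divisors: 1, 2, 3, 4, 6, 9, 12, 18, 36.
Subgroups by order — order 1: 1; order 2: 19; order 3: 1; order 4: 9; order 6: 7; order 9: 1; order 12: 3; order 18: 3; order 36: 1.
Total: 1 + 19 + 1 + 9 + 7 + 1 + 3 + 3 + 1 = 45.

45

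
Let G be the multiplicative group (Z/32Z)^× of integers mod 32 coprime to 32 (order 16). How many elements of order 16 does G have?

0

No element of G has order 16 (even though 16 | 16).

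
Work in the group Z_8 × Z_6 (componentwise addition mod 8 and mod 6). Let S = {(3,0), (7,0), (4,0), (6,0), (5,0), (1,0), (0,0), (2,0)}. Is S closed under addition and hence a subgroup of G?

Yes

|S| = 8 divides |G| = 48, consistent with Lagrange.
S contains the identity, every element's inverse is in S, and S is closed under +: it is a subgroup.
In fact S = ⟨(7,0)⟩.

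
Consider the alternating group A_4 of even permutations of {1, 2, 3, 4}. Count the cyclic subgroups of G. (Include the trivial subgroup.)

8

Each element a generates a cyclic subgroup ⟨a⟩; distinct elements may generate the same one (a cyclic group of order d has φ(d) generators).
Cyclic subgroups by order — order 1: 1; order 2: 3; order 3: 4.
Total: 8.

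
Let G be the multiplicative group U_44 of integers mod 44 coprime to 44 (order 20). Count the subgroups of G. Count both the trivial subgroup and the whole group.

|G| = 20, so by Lagrange every subgroup order divides 20. Divisors: 1, 2, 4, 5, 10, 20.
Subgroups by order — order 1: 1; order 2: 3; order 4: 1; order 5: 1; order 10: 3; order 20: 1.
Total: 1 + 3 + 1 + 1 + 3 + 1 = 10.

10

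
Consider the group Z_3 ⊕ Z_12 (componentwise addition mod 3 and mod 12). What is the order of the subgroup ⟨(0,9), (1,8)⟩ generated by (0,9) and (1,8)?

12

|⟨(0,9)⟩| = 4 and |⟨(1,8)⟩| = 3, so |H| is a multiple of lcm(4, 3) = 12 and divides |G| = 36.
Closing under the operation: H = {(0,0), (0,3), (0,6), (0,9), (1,2), (1,5), (1,8), (1,11), (2,1), (2,4), (2,7), (2,10)}, so |H| = 12.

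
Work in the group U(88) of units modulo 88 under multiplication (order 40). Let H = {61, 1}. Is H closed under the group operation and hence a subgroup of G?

61 ∈ H but its inverse 13 ∉ H, so H is not a subgroup.

No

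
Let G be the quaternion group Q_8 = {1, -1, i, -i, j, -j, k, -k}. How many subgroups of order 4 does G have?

3

|G| = 8 and 4 | 8, so subgroups of order 4 are possible by Lagrange.
The subgroups of order 4 are: {1, -1, i, -i}; {1, -1, j, -j}; {1, -1, k, -k}.
So G has 3 subgroups of order 4.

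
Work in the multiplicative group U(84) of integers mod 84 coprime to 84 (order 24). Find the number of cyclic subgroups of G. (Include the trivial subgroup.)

16

Group the elements of G by the cyclic subgroup they generate; each cyclic subgroup of order d accounts for φ(d) elements.
Cyclic subgroups by order — order 1: 1; order 2: 7; order 3: 1; order 6: 7.
Total: 16.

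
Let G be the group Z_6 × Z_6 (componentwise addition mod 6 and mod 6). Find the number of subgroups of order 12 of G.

4

|G| = 36 and 12 | 36, so subgroups of order 12 are possible by Lagrange.
The subgroups of order 12 are: {(0,0), (0,1), (0,2), (0,3), (0,4), (0,5), (3,0), (3,1), (3,2), (3,3), (3,4), (3,5)}; {(0,0), (0,3), (1,0), (1,3), (2,0), (2,3), (3,0), (3,3), (4,0), (4,3), (5,0), (5,3)}; {(0,0), (0,3), (1,1), (1,4), (2,2), (2,5), (3,0), (3,3), (4,1), (4,4), (5,2), (5,5)}; {(0,0), (0,3), (1,2), (1,5), (2,1), (2,4), (3,0), (3,3), (4,2), (4,5), (5,1), (5,4)}.
So G has 4 subgroups of order 12.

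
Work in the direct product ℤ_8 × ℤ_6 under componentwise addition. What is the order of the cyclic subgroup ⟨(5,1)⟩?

The order of (5,1) in Z_8 × Z_6 is lcm(ord(5) in Z_8, ord(1) in Z_6).
ord(5) = 8 and ord(1) = 6, so |⟨(5,1)⟩| = lcm(8, 6) = 24.

24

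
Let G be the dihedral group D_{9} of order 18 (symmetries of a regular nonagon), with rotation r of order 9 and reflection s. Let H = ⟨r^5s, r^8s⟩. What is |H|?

6

|⟨r^5s⟩| = 2 and |⟨r^8s⟩| = 2, so |H| is a multiple of lcm(2, 2) = 2 and divides |G| = 18.
Closing under the operation: H = {e, r^3, r^6, r^2s, r^5s, r^8s}, so |H| = 6.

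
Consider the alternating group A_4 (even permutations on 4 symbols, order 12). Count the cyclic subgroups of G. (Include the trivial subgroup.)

8

A cyclic subgroup of order d is generated by each of its φ(d) elements of order d, so the cyclic subgroups of order d number (#elements of order d)/φ(d).
Cyclic subgroups by order — order 1: 1; order 2: 3; order 3: 4.
Total: 8.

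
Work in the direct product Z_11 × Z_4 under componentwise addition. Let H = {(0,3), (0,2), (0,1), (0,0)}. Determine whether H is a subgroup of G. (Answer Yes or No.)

Yes

|H| = 4 divides |G| = 44, consistent with Lagrange.
H contains the identity, every element's inverse is in H, and H is closed under +: it is a subgroup.
In fact H = ⟨(0,1)⟩.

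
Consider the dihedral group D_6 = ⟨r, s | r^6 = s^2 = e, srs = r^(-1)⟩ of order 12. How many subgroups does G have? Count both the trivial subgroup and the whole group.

|G| = 12, so by Lagrange every subgroup order divides 12. Divisors: 1, 2, 3, 4, 6, 12.
Subgroups by order — order 1: 1; order 2: 7; order 3: 1; order 4: 3; order 6: 3; order 12: 1.
Total: 1 + 7 + 1 + 3 + 3 + 1 = 16.

16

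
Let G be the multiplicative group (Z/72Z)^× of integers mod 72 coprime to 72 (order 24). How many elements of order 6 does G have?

14

Enumerating element orders in G gives 14 elements of order 6.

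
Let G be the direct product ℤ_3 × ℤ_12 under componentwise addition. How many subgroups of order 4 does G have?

1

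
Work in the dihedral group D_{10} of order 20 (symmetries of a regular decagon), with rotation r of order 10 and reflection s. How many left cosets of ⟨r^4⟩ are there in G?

|⟨r^4⟩| = 5 and |G| = 20.
By Lagrange, [G : H] = |G|/|H| = 20/5 = 4.

4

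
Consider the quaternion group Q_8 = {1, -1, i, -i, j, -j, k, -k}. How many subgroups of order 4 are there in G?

|G| = 8 and 4 | 8, so subgroups of order 4 are possible by Lagrange.
The subgroups of order 4 are: {1, -1, i, -i}; {1, -1, j, -j}; {1, -1, k, -k}.
So G has 3 subgroups of order 4.

3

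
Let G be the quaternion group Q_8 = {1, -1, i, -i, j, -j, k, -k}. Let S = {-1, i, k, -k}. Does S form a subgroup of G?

No

The identity 1 ∉ S, so S is not a subgroup.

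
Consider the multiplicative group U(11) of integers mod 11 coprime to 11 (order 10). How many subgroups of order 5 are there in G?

|G| = 10 and 5 | 10, so subgroups of order 5 are possible by Lagrange.
The subgroups of order 5 are: {1, 3, 4, 5, 9}.
So G has 1 subgroup of order 5.

1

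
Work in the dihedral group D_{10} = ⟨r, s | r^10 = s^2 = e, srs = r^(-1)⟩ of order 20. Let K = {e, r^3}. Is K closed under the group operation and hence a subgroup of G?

No

r^3 ∈ K but its inverse r^7 ∉ K, so K is not a subgroup.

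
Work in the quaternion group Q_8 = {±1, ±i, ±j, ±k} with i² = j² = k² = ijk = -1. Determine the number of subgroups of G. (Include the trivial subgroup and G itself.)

6

|G| = 8, so by Lagrange every subgroup order divides 8. Divisors: 1, 2, 4, 8.
Subgroups by order — order 1: 1; order 2: 1; order 4: 3; order 8: 1.
Total: 1 + 1 + 3 + 1 = 6.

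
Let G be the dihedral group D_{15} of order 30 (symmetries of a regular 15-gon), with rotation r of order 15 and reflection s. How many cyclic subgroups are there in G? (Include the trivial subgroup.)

19

A cyclic subgroup of order d is generated by each of its φ(d) elements of order d, so the cyclic subgroups of order d number (#elements of order d)/φ(d).
Cyclic subgroups by order — order 1: 1; order 2: 15; order 3: 1; order 5: 1; order 15: 1.
Total: 19.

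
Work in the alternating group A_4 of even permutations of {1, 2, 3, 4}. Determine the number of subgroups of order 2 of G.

|G| = 12 and 2 | 12, so subgroups of order 2 are possible by Lagrange.
The subgroups of order 2 are: {e, (1 2)(3 4)}; {e, (1 3)(2 4)}; {e, (1 4)(2 3)}.
So G has 3 subgroups of order 2.

3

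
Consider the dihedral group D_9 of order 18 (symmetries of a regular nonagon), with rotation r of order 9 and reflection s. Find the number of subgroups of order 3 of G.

1

|G| = 18 and 3 | 18, so subgroups of order 3 are possible by Lagrange.
The subgroups of order 3 are: {e, r^3, r^6}.
So G has 1 subgroup of order 3.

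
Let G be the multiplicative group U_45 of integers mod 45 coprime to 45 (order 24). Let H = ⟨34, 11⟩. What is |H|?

|⟨34⟩| = 6 and |⟨11⟩| = 6, so |H| is a multiple of lcm(6, 6) = 6 and divides |G| = 24.
Closing under the operation: H = {1, 4, 11, 14, 16, 19, 26, 29, 31, 34, 41, 44}, so |H| = 12.

12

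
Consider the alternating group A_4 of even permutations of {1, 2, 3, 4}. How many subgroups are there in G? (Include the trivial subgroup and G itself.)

10

|G| = 12, so by Lagrange every subgroup order divides 12. Divisors: 1, 2, 3, 4, 6, 12.
Subgroups by order — order 1: 1; order 2: 3; order 3: 4; order 4: 1; order 6: 0; order 12: 1.
Total: 1 + 3 + 4 + 1 + 0 + 1 = 10.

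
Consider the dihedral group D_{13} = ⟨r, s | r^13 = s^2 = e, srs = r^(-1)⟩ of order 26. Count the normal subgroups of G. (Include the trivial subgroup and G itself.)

3

G has 16 subgroups. Checking conjugation-invariance by order — order 1: 1/1 normal; order 2: 0/13 normal; order 13: 1/1 normal; order 26: 1/1 normal.
Total normal subgroups: 3.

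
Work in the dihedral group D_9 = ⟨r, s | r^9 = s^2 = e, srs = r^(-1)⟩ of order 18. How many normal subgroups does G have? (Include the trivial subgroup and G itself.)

G has 16 subgroups. Checking conjugation-invariance by order — order 1: 1/1 normal; order 2: 0/9 normal; order 3: 1/1 normal; order 6: 0/3 normal; order 9: 1/1 normal; order 18: 1/1 normal.
Total normal subgroups: 4.

4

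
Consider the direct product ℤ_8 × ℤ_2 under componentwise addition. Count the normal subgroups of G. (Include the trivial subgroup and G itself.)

11

G is abelian, so every subgroup is normal.
G has 11 subgroups in total, hence 11 normal subgroups.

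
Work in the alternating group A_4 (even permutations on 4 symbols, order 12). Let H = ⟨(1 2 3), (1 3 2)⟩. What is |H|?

|⟨(1 2 3)⟩| = 3 and |⟨(1 3 2)⟩| = 3, so |H| is a multiple of lcm(3, 3) = 3 and divides |G| = 12.
Closing under the operation: H = {e, (1 2 3), (1 3 2)}, so |H| = 3.

3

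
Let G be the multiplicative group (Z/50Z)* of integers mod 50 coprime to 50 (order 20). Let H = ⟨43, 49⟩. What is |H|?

4

|⟨43⟩| = 4 and |⟨49⟩| = 2, so |H| is a multiple of lcm(4, 2) = 4 and divides |G| = 20.
Closing under the operation: H = {1, 7, 43, 49}, so |H| = 4.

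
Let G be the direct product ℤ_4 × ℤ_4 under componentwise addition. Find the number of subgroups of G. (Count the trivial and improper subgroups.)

|G| = 16, so by Lagrange every subgroup order divides 16. Divisors: 1, 2, 4, 8, 16.
Subgroups by order — order 1: 1; order 2: 3; order 4: 7; order 8: 3; order 16: 1.
Total: 1 + 3 + 7 + 3 + 1 = 15.

15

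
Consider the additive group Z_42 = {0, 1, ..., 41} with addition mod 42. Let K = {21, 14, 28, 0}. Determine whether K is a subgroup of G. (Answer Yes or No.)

No

|K| = 4 does not divide |G| = 42, so by Lagrange K is not a subgroup.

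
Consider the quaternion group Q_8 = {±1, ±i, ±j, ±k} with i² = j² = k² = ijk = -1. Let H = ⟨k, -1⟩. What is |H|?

4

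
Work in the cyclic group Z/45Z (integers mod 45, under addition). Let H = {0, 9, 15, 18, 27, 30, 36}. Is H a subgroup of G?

No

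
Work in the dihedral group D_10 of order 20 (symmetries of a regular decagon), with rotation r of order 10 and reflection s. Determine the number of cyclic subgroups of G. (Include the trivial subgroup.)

A cyclic subgroup of order d is generated by each of its φ(d) elements of order d, so the cyclic subgroups of order d number (#elements of order d)/φ(d).
Cyclic subgroups by order — order 1: 1; order 2: 11; order 5: 1; order 10: 1.
Total: 14.

14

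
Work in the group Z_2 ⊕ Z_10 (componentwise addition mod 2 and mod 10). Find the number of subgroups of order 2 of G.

|G| = 20 and 2 | 20, so subgroups of order 2 are possible by Lagrange.
The subgroups of order 2 are: {(0,0), (0,5)}; {(0,0), (1,0)}; {(0,0), (1,5)}.
So G has 3 subgroups of order 2.

3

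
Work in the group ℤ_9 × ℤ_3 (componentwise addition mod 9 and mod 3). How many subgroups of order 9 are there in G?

|G| = 27 and 9 | 27, so subgroups of order 9 are possible by Lagrange.
The subgroups of order 9 are: {(0,0), (0,1), (0,2), (3,0), (3,1), (3,2), (6,0), (6,1), (6,2)}; {(0,0), (1,0), (2,0), (3,0), (4,0), (5,0), (6,0), (7,0), (8,0)}; {(0,0), (1,1), (2,2), (3,0), (4,1), (5,2), (6,0), (7,1), (8,2)}; {(0,0), (1,2), (2,1), (3,0), (4,2), (5,1), (6,0), (7,2), (8,1)}.
So G has 4 subgroups of order 9.

4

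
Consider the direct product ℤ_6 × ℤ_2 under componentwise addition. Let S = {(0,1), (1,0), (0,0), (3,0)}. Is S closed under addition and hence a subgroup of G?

No

(1,0) ∈ S but its inverse (5,0) ∉ S, so S is not a subgroup.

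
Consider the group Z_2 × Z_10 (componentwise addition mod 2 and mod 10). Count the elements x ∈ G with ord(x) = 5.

4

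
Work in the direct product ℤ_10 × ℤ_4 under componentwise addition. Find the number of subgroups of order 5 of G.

1

|G| = 40 and 5 | 40, so subgroups of order 5 are possible by Lagrange.
The subgroups of order 5 are: {(0,0), (2,0), (4,0), (6,0), (8,0)}.
So G has 1 subgroup of order 5.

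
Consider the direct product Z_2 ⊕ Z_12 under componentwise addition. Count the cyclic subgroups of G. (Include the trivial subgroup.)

12

Group the elements of G by the cyclic subgroup they generate; each cyclic subgroup of order d accounts for φ(d) elements.
Cyclic subgroups by order — order 1: 1; order 2: 3; order 3: 1; order 4: 2; order 6: 3; order 12: 2.
Total: 12.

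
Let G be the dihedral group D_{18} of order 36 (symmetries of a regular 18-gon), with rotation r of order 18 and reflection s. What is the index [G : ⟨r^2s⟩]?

18

|⟨r^2s⟩| = 2 and |G| = 36.
By Lagrange, [G : H] = |G|/|H| = 36/2 = 18.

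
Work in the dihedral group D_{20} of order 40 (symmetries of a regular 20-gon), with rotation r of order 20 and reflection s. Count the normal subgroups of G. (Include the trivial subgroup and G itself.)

G has 48 subgroups. Checking conjugation-invariance by order — order 1: 1/1 normal; order 2: 1/21 normal; order 4: 1/11 normal; order 5: 1/1 normal; order 8: 0/5 normal; order 10: 1/5 normal; order 20: 3/3 normal; order 40: 1/1 normal.
Total normal subgroups: 9.

9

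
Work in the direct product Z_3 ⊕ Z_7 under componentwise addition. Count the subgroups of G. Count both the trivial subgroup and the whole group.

4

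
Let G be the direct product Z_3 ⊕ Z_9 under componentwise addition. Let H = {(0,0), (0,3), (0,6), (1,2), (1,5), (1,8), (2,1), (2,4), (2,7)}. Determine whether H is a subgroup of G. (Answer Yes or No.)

Yes

|H| = 9 divides |G| = 27, consistent with Lagrange.
H contains the identity, every element's inverse is in H, and H is closed under +: it is a subgroup.
In fact H = ⟨(2,4)⟩.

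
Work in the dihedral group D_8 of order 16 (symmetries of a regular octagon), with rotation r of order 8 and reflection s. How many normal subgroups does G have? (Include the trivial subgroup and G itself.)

7

G has 19 subgroups. Checking conjugation-invariance by order — order 1: 1/1 normal; order 2: 1/9 normal; order 4: 1/5 normal; order 8: 3/3 normal; order 16: 1/1 normal.
Total normal subgroups: 7.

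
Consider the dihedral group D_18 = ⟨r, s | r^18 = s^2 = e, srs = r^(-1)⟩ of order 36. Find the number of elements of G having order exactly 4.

No element of G has order 4 (even though 4 | 36).

0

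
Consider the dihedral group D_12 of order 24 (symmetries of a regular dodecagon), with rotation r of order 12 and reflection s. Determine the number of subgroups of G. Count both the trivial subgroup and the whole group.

34

|G| = 24, so by Lagrange every subgroup order divides 24. Divisors: 1, 2, 3, 4, 6, 8, 12, 24.
Subgroups by order — order 1: 1; order 2: 13; order 3: 1; order 4: 7; order 6: 5; order 8: 3; order 12: 3; order 24: 1.
Total: 1 + 13 + 1 + 7 + 5 + 3 + 3 + 1 = 34.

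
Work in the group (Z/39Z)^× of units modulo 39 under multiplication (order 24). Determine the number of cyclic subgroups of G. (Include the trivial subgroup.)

12

A cyclic subgroup of order d is generated by each of its φ(d) elements of order d, so the cyclic subgroups of order d number (#elements of order d)/φ(d).
Cyclic subgroups by order — order 1: 1; order 2: 3; order 3: 1; order 4: 2; order 6: 3; order 12: 2.
Total: 12.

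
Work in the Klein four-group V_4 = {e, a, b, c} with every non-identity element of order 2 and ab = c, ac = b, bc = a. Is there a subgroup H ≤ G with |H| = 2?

2 | 4. A subgroup of order 2 is {e, a}.

Yes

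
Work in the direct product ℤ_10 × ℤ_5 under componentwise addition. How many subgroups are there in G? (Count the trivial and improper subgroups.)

|G| = 50, so by Lagrange every subgroup order divides 50. Divisors: 1, 2, 5, 10, 25, 50.
Subgroups by order — order 1: 1; order 2: 1; order 5: 6; order 10: 6; order 25: 1; order 50: 1.
Total: 1 + 1 + 6 + 6 + 1 + 1 = 16.

16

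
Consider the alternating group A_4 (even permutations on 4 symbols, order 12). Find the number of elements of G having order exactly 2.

The elements of order 2 are: (1 2)(3 4), (1 3)(2 4), (1 4)(2 3).
That's 3.

3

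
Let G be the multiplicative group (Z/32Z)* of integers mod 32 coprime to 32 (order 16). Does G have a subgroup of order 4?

Yes

4 | 16. A subgroup of order 4 is {1, 15, 17, 31}.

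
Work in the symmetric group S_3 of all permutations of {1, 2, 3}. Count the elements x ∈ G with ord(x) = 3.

The elements of order 3 are: (1 2 3), (1 3 2).
That's 2.

2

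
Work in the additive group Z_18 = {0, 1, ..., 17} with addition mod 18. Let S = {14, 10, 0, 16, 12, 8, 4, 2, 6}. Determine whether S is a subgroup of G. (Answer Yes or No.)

Yes

|S| = 9 divides |G| = 18, consistent with Lagrange.
S contains the identity, every element's inverse is in S, and S is closed under +: it is a subgroup.
In fact S = ⟨2⟩.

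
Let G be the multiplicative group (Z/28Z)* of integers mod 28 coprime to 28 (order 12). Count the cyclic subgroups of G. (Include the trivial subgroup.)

A cyclic subgroup of order d is generated by each of its φ(d) elements of order d, so the cyclic subgroups of order d number (#elements of order d)/φ(d).
Cyclic subgroups by order — order 1: 1; order 2: 3; order 3: 1; order 6: 3.
Total: 8.

8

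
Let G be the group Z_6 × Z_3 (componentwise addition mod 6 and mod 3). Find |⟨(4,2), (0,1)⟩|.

|⟨(4,2)⟩| = 3 and |⟨(0,1)⟩| = 3, so |H| is a multiple of lcm(3, 3) = 3 and divides |G| = 18.
Closing under the operation: H = {(0,0), (0,1), (0,2), (2,0), (2,1), (2,2), (4,0), (4,1), (4,2)}, so |H| = 9.

9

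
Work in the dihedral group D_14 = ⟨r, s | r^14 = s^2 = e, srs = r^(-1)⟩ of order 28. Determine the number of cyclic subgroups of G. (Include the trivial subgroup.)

Group the elements of G by the cyclic subgroup they generate; each cyclic subgroup of order d accounts for φ(d) elements.
Cyclic subgroups by order — order 1: 1; order 2: 15; order 7: 1; order 14: 1.
Total: 18.

18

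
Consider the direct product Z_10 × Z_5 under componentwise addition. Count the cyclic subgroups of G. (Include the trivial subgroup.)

14

Group the elements of G by the cyclic subgroup they generate; each cyclic subgroup of order d accounts for φ(d) elements.
Cyclic subgroups by order — order 1: 1; order 2: 1; order 5: 6; order 10: 6.
Total: 14.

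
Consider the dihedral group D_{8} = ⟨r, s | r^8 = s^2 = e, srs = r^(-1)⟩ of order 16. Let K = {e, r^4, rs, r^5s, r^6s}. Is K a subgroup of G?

|K| = 5 does not divide |G| = 16, so by Lagrange K is not a subgroup.

No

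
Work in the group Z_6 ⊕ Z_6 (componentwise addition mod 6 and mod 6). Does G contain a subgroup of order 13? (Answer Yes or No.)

13 does not divide |G| = 36, so by Lagrange no subgroup of order 13 exists.

No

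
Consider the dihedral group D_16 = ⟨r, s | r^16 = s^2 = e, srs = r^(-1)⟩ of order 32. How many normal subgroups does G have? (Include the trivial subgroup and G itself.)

8

G has 36 subgroups. Checking conjugation-invariance by order — order 1: 1/1 normal; order 2: 1/17 normal; order 4: 1/9 normal; order 8: 1/5 normal; order 16: 3/3 normal; order 32: 1/1 normal.
Total normal subgroups: 8.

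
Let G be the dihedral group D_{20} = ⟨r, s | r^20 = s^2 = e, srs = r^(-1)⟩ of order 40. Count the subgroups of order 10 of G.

|G| = 40 and 10 | 40, so subgroups of order 10 are possible by Lagrange.
The subgroups of order 10 are: {e, r^2, r^4, r^6, r^8, r^10, r^12, r^14, r^16, r^18}; {e, r^4, r^8, r^12, r^16, r^2s, r^6s, r^10s, r^14s, r^18s}; {e, r^4, r^8, r^12, r^16, r^3s, r^7s, r^11s, r^15s, r^19s}; {e, r^4, r^8, r^12, r^16, s, r^4s, r^8s, r^12s, r^16s}; … (5 in all).
So G has 5 subgroups of order 10.

5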